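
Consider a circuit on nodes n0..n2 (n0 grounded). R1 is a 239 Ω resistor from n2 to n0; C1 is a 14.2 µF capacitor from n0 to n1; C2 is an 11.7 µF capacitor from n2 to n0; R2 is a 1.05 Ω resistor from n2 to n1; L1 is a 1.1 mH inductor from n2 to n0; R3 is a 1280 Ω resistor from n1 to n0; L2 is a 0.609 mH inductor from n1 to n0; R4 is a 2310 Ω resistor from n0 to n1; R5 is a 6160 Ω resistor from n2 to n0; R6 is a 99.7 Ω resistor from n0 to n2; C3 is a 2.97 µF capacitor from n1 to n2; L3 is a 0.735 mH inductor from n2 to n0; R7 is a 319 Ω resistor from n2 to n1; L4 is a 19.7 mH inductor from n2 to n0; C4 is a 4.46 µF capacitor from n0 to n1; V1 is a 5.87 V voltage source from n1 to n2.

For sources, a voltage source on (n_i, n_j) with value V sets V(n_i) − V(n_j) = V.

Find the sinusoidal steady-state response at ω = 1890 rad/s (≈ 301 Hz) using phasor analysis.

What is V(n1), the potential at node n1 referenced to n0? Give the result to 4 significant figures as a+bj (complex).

Element admittances at ω=1890 rad/s:
  Y(R1) = 0.004184+0.000j S between n2,n0
  Y(C1) = 0.000+0.02684j S between n0,n1
  Y(C2) = 0.000+0.02211j S between n2,n0
  Y(R2) = 0.9524+0.000j S between n2,n1
  Y(L1) = 0.000-0.4810j S between n2,n0
  Y(R3) = 0.0007813+0.000j S between n1,n0
  Y(L2) = 0.000-0.8688j S between n1,n0
  Y(R4) = 0.0004329+0.000j S between n0,n1
  Y(R5) = 0.0001623+0.000j S between n2,n0
  Y(R6) = 0.01003+0.000j S between n0,n2
  Y(C3) = 0.000+0.005613j S between n1,n2
  Y(L3) = 0.000-0.7199j S between n2,n0
  Y(R7) = 0.003135+0.000j S between n2,n1
  Y(L4) = 0.000-0.02686j S between n2,n0
  Y(C4) = 0.000+0.008429j S between n0,n1
  V1: constraint V(n1)−V(n2) = 5.87
Assemble and solve the 3×3 MNA system:
  V(n1)=3.471+0.01485j  V(n2)=-2.399+0.01485j
  i(V1)=-5.625+2.860j

3.471+0.01485j V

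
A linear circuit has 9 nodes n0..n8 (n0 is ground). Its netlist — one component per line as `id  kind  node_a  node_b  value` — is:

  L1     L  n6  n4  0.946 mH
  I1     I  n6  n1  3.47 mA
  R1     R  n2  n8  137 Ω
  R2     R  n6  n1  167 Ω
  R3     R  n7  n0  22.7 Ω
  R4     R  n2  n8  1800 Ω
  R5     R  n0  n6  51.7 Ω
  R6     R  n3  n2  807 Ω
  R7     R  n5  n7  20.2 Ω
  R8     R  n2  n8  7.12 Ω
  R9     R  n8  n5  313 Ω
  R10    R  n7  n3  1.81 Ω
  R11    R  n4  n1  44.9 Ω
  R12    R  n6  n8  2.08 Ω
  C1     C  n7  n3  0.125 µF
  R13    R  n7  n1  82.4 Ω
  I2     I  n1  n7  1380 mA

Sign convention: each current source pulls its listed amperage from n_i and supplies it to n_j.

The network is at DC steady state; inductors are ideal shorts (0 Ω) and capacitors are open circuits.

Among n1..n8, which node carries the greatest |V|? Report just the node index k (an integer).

MNA unknowns: 8 node voltages V₁..V_8 plus 1 source current (L1)
L1: row V6−V4=0, i_L1 at 6,4
I1: z[6]−=0.00347, z[1]+=0.00347
R1: Y=0.007299 on G[2,8]
R2: Y=0.005988 on G[6,1]
R3: Y=0.04405 on G[7,0]
R4: Y=0.0005556 on G[2,8]
R5: Y=0.01934 on G[0,6]
R6: Y=0.001239 on G[3,2]
R7: Y=0.04950 on G[5,7]
R8: Y=0.1404 on G[2,8]
R9: Y=0.003195 on G[8,5]
R10: Y=0.5525 on G[7,3]
R11: Y=0.02227 on G[4,1]
R12: Y=0.4808 on G[6,8]
C1: Y=0.000 on G[7,3]
R13: Y=0.01214 on G[7,1]
I2: z[1]−=1.38, z[7]+=1.38
solve → V1=-48.67, V2=-25.08, V3=11.21, V4=-25.71, V5=9.065, V6=-25.71, V7=11.29, V8=-25.39
aux → i_L1=0.5114

1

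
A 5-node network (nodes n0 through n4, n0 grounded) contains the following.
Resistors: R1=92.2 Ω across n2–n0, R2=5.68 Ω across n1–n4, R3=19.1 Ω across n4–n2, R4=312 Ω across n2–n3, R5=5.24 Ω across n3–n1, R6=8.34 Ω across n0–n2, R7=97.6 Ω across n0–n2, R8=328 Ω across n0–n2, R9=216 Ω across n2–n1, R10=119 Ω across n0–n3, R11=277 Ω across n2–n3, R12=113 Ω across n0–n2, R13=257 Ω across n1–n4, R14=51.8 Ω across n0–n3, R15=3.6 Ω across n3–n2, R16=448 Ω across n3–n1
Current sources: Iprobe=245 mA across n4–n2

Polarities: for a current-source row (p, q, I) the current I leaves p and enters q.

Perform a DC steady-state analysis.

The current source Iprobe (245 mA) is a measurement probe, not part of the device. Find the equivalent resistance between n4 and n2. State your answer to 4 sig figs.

MNA unknowns: 4 node voltages V₁..V_4
R1: Y=0.01085 on G[2,0]
R2: Y=0.1761 on G[1,4]
R3: Y=0.05236 on G[4,2]
R4: Y=0.003205 on G[2,3]
R5: Y=0.1908 on G[3,1]
R6: Y=0.1199 on G[0,2]
R7: Y=0.01025 on G[0,2]
R8: Y=0.003049 on G[0,2]
R9: Y=0.004630 on G[2,1]
R10: Y=0.008403 on G[0,3]
R11: Y=0.003610 on G[2,3]
R12: Y=0.008850 on G[0,2]
R13: Y=0.003891 on G[1,4]
R14: Y=0.01931 on G[0,3]
R15: Y=0.2778 on G[3,2]
R16: Y=0.002232 on G[3,1]
Iprobe: z[4]−=0.245, z[2]+=0.245
solve → V1=-1.090, V2=0.06846, V3=-0.3777, V4=-1.883

R_eq = 7.966 Ω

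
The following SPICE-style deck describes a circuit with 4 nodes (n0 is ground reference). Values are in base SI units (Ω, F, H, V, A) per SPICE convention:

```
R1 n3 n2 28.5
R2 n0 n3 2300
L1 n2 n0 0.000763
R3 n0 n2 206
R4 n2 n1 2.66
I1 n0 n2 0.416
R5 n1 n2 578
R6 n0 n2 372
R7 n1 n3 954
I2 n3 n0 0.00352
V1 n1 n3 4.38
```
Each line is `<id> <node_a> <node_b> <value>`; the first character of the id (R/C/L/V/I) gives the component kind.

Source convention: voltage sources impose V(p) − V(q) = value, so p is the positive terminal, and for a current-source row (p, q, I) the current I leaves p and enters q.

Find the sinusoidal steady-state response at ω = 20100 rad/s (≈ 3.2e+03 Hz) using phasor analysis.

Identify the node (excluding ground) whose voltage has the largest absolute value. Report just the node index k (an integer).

MNA unknowns: 3 node voltages V₁..V_3 plus 1 source current (V1)
R1: Y=0.03509+0.000j on G[3,2]
R2: Y=0.0004348+0.000j on G[0,3]
L1: Y=0.000-0.06520j on G[2,0]
R3: Y=0.004854+0.000j on G[0,2]
R4: Y=0.3759+0.000j on G[2,1]
I1: z[0]−=0.416, z[2]+=0.416
R5: Y=0.001730+0.000j on G[1,2]
R6: Y=0.002688+0.000j on G[0,2]
R7: Y=0.001048+0.000j on G[1,3]
I2: z[3]−=0.00352, z[0]+=0.00352
V1: row V1−V3=4.38, i_V1 at 1,3
solve → V1=1.133+6.252j, V2=0.7657+6.259j, V3=-3.247+6.252j
aux → i_V1=-0.1433+0.002487j

3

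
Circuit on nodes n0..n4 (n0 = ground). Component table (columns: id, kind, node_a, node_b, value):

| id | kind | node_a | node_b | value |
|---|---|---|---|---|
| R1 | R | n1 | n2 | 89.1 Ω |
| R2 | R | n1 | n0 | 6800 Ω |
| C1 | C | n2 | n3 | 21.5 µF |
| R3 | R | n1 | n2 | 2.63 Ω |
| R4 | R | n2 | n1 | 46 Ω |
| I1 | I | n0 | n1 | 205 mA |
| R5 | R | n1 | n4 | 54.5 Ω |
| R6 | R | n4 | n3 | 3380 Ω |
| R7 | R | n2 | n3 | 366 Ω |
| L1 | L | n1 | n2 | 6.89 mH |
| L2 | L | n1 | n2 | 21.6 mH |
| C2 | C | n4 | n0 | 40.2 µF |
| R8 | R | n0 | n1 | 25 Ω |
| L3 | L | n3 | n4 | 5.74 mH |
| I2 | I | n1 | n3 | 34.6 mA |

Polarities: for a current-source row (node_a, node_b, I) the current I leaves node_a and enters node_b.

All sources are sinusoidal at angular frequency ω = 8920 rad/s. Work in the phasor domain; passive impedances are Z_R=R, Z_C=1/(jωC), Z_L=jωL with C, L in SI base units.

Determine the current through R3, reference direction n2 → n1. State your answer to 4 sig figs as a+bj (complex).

0.001750+0.06152j A

Apply KCL at each of the 4 non-ground nodes and solve the resulting linear system.
Node n1: branches {R1, R2, R3, R4, I1, R5, L1, L2, R8, I2} → V_1 = 2.967+1.066j
Node n2: branches {R1, C1, R3, R4, R7, L1, L2} → V_2 = 2.972+1.228j
Node n3: branches {C1, R6, R7, L3, I2} → V_3 = 3.320+1.205j
Node n4: branches {R5, R6, C2, L3} → V_4 = -0.1194-0.2395j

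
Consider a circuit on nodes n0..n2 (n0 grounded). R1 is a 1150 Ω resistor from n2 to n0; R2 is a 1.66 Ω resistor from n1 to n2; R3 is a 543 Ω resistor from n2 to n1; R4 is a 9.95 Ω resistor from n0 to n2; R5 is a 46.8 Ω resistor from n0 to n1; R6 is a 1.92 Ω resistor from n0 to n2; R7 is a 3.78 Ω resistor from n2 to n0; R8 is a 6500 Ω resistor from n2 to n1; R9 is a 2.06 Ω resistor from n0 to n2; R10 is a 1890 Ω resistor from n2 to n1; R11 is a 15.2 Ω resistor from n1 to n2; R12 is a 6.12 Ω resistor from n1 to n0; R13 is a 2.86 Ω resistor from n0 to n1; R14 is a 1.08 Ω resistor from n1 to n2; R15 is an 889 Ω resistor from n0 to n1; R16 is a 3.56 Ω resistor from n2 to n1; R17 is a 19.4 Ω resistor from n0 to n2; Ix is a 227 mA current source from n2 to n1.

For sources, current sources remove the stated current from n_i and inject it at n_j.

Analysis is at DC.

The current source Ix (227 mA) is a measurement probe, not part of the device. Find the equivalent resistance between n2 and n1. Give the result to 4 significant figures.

MNA unknowns: 2 node voltages V₁..V_2
R1: Y=0.0008696 on G[2,0]
R2: Y=0.6024 on G[1,2]
R3: Y=0.001842 on G[2,1]
R4: Y=0.1005 on G[0,2]
R5: Y=0.02137 on G[0,1]
R6: Y=0.5208 on G[0,2]
R7: Y=0.2646 on G[2,0]
R8: Y=0.0001538 on G[2,1]
R9: Y=0.4854 on G[0,2]
R10: Y=0.0005291 on G[2,1]
R11: Y=0.06579 on G[1,2]
R12: Y=0.1634 on G[1,0]
R13: Y=0.3497 on G[0,1]
R14: Y=0.9259 on G[1,2]
R15: Y=0.001125 on G[0,1]
R16: Y=0.2809 on G[2,1]
R17: Y=0.05155 on G[0,2]
Ix: z[2]−=0.227, z[1]+=0.227
solve → V1=0.07277, V2=-0.02737

R_eq = 0.4412 Ω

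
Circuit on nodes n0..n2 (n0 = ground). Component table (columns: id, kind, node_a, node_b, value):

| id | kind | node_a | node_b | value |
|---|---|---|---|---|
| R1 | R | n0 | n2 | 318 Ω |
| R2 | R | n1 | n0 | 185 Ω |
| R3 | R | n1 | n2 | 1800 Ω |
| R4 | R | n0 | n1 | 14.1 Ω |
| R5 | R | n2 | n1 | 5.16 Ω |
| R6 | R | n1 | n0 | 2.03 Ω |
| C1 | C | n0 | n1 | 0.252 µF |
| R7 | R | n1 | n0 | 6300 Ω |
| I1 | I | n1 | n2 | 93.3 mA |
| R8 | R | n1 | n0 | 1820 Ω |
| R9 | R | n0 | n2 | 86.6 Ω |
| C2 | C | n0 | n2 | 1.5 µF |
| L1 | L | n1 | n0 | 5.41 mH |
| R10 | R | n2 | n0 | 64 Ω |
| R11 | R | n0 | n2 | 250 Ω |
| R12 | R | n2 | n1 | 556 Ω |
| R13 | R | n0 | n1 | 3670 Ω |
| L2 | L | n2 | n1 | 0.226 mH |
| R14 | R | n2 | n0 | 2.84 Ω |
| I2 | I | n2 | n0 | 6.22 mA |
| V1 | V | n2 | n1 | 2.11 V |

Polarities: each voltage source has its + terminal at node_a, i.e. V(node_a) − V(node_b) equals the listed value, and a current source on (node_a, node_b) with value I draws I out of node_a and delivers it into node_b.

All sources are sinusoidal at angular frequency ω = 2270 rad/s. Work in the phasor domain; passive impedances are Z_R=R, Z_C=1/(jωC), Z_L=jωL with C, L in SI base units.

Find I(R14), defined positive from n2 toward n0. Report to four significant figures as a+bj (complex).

0.4426-0.02697j A

Apply KCL at each of the 2 non-ground nodes and solve the resulting linear system.
Node n1: branches {R2, R3, R4, R5, R6, C1, R7, I1, R8, L1, R12, R13, L2, V1} → V_1 = -0.8529-0.07658j
Node n2: branches {R1, R3, R5, I1, R9, C2, R10, R11, R12, L2, R14, I2, V1} → V_2 = 1.257-0.07658j
Source currents: i(V1)=-0.8128+4.138j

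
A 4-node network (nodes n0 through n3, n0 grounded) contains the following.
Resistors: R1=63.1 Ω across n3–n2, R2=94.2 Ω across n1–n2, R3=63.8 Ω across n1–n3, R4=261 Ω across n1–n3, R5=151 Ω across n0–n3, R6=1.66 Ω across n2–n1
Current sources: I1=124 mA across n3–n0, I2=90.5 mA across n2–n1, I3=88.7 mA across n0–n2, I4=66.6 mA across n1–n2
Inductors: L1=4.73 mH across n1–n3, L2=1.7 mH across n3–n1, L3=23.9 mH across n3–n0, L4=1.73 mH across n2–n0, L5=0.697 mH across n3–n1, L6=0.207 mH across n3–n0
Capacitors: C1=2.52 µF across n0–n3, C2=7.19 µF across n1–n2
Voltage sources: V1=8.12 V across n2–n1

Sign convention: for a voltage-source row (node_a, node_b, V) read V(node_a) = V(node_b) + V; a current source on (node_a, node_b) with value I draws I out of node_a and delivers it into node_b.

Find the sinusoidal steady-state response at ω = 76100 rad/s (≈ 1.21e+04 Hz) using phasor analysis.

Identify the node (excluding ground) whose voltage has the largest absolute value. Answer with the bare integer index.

2

MNA unknowns: 3 node voltages V₁..V_3 plus 1 source current (V1)
R1: Y=0.01585+0.000j on G[3,2]
I1: z[3]−=0.124, z[0]+=0.124
R2: Y=0.01062+0.000j on G[1,2]
I2: z[2]−=0.0905, z[1]+=0.0905
R3: Y=0.01567+0.000j on G[1,3]
R4: Y=0.003831+0.000j on G[1,3]
L1: Y=0.000-0.002778j on G[1,3]
I3: z[0]−=0.0887, z[2]+=0.0887
L2: Y=0.000-0.007730j on G[3,1]
I4: z[1]−=0.0666, z[2]+=0.0666
L3: Y=0.000-0.0005498j on G[3,0]
L4: Y=0.000-0.007596j on G[2,0]
C1: Y=0.000+0.1918j on G[0,3]
C2: Y=0.000+0.5472j on G[1,2]
L5: Y=0.000-0.01885j on G[3,1]
L6: Y=0.000-0.06348j on G[3,0]
R5: Y=0.006623+0.000j on G[0,3]
R6: Y=0.6024+0.000j on G[2,1]
V1: row V2−V1=8.12, i_V1 at 2,1
solve → V1=-1.088+0.6073j, V2=7.032+0.6073j, V3=0.4008+0.3332j
aux → i_V1=-5.023-4.394j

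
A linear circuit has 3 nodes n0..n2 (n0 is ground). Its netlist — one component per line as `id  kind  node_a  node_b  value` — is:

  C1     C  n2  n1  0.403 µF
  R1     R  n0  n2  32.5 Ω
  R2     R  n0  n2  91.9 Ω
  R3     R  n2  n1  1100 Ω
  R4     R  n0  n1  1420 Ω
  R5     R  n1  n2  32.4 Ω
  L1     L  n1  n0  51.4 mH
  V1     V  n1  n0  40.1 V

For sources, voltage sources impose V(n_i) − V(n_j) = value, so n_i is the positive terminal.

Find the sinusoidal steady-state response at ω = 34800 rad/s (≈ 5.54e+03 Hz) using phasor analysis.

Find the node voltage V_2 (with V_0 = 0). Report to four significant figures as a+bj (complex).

18.15+4.192j V

Element admittances at ω=34800 rad/s:
  Y(C1) = 0.000+0.01402j S between n2,n1
  Y(R1) = 0.03077+0.000j S between n0,n2
  Y(R2) = 0.01088+0.000j S between n0,n2
  Y(R3) = 0.0009091+0.000j S between n2,n1
  Y(R4) = 0.0007042+0.000j S between n0,n1
  Y(R5) = 0.03086+0.000j S between n1,n2
  Y(L1) = 0.000-0.0005591j S between n1,n0
  V1: constraint V(n1)−V(n0) = 40.1
Assemble and solve the 3×3 MNA system:
  V(n1)=40.10+0.000j  V(n2)=18.15+4.192j
  i(V1)=-0.7843-0.1522j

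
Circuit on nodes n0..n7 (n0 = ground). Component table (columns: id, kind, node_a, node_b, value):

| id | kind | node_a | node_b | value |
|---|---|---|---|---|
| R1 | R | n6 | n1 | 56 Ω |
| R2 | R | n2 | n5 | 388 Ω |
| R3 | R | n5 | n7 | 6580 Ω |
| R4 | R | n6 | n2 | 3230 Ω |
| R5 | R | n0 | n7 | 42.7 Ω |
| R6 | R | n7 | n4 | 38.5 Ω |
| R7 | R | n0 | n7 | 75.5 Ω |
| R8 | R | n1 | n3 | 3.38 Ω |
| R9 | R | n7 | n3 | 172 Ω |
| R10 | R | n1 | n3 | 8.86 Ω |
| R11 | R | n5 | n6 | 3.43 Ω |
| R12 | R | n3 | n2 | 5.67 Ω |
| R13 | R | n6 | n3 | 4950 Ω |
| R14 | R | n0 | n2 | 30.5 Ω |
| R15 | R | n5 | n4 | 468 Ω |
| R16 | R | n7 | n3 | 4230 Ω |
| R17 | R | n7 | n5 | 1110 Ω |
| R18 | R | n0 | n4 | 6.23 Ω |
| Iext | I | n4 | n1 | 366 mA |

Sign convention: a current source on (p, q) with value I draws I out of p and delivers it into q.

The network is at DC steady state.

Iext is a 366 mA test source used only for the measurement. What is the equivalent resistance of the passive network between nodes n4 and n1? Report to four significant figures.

R_eq = 34.38 Ω

Apply KCL at each of the 7 non-ground nodes and solve the resulting linear system.
Node n1: branches {R1, R8, R10, Iext} → V_1 = 10.79
Node n2: branches {R2, R4, R12, R14} → V_2 = 8.417
Node n3: branches {R8, R9, R10, R12, R13, R16} → V_3 = 9.974
Node n4: branches {R6, R15, R18, Iext} → V_4 = -1.795
Node n5: branches {R2, R3, R11, R15, R17} → V_5 = 8.843
Node n6: branches {R1, R4, R11, R13} → V_6 = 8.955
Node n7: branches {R3, R5, R6, R7, R9, R16, R17} → V_7 = 0.3304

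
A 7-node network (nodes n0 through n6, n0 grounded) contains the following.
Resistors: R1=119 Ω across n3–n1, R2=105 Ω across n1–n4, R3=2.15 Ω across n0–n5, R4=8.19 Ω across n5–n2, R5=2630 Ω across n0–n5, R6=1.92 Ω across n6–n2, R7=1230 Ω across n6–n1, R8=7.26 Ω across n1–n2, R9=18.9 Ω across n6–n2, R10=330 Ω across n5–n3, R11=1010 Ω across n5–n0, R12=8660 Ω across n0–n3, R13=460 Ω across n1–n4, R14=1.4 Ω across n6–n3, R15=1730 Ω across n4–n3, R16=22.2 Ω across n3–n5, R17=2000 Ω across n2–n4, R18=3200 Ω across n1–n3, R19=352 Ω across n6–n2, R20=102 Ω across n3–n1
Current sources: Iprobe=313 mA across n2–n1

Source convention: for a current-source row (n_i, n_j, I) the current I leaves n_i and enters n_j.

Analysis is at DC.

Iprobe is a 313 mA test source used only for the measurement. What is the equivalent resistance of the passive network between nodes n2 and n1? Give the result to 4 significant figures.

Element admittances at DC:
  Y(R1) = 0.008403 S between n3,n1
  Y(R2) = 0.009524 S between n1,n4
  Y(R3) = 0.4651 S between n0,n5
  Y(R4) = 0.1221 S between n5,n2
  Y(R5) = 0.0003802 S between n0,n5
  Y(R6) = 0.5208 S between n6,n2
  Y(R7) = 0.0008130 S between n6,n1
  Y(R8) = 0.1377 S between n1,n2
  Y(R9) = 0.05291 S between n6,n2
  Y(R10) = 0.003030 S between n5,n3
  Y(R11) = 0.0009901 S between n5,n0
  Y(R12) = 0.0001155 S between n0,n3
  Y(R13) = 0.002174 S between n1,n4
  Y(R14) = 0.7143 S between n6,n3
  Y(R15) = 0.0005780 S between n4,n3
  Y(R16) = 0.04505 S between n3,n5
  Y(R17) = 0.0005000 S between n2,n4
  Y(R18) = 0.0003125 S between n1,n3
  Y(R19) = 0.002841 S between n6,n2
  Y(R20) = 0.009804 S between n3,n1
  Iprobe: injects 0.313 A into n1 (from n2)
Assemble and solve the 6×6 MNA system:
  V(n1)=1.964  V(n2)=-0.02951  V(n3)=0.07470  V(n4)=1.800  V(n5)=-1.849e-05  V(n6)=0.02937

R_eq = 6.368 Ω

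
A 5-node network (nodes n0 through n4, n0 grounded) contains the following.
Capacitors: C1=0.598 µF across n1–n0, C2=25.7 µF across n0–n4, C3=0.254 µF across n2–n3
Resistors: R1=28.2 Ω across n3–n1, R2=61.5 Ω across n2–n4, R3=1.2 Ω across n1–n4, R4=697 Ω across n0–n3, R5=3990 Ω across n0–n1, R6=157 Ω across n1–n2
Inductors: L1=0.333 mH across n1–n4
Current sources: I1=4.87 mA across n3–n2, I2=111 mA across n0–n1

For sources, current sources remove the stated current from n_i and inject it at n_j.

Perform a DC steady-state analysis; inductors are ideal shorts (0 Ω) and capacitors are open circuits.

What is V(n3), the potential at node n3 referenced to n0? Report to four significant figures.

65.45 V

MNA unknowns: 4 node voltages V₁..V_4 plus 1 source current (L1)
C1: Y=0.000 on G[1,0]
R1: Y=0.03546 on G[3,1]
C2: Y=0.000 on G[0,4]
R2: Y=0.01626 on G[2,4]
C3: Y=0.000 on G[2,3]
R3: Y=0.8333 on G[1,4]
R4: Y=0.001435 on G[0,3]
R5: Y=0.0002506 on G[0,1]
L1: row V1−V4=0, i_L1 at 1,4
R6: Y=0.006369 on G[1,2]
I1: z[3]−=0.00487, z[2]+=0.00487
I2: z[0]−=0.111, z[1]+=0.111
solve → V1=68.23, V2=68.45, V3=65.45, V4=68.23
aux → i_L1=-0.003499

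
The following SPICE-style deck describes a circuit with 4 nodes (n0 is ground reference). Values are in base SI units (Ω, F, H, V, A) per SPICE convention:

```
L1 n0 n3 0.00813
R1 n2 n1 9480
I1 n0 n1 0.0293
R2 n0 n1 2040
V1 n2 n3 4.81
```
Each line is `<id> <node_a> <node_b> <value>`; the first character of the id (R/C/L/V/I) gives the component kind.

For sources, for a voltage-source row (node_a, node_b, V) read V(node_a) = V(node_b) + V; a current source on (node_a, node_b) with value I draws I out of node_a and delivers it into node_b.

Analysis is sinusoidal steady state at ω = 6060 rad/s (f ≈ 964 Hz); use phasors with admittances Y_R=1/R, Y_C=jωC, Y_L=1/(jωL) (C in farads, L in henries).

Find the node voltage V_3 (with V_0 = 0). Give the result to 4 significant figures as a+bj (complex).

Element admittances at ω=6060 rad/s:
  Y(L1) = 0.000-0.02030j S between n0,n3
  Y(R1) = 0.0001055+0.000j S between n2,n1
  I1: injects 0.0293 A into n1 (from n0)
  Y(R2) = 0.0004902+0.000j S between n0,n1
  V1: constraint V(n2)−V(n3) = 4.81
Assemble and solve the 4×4 MNA system:
  V(n1)=50.04+0.04162j  V(n2)=4.811+0.2351j  V(n3)=0.001005+0.2351j
  i(V1)=0.004771-2.040e-05j

0.001005+0.2351j V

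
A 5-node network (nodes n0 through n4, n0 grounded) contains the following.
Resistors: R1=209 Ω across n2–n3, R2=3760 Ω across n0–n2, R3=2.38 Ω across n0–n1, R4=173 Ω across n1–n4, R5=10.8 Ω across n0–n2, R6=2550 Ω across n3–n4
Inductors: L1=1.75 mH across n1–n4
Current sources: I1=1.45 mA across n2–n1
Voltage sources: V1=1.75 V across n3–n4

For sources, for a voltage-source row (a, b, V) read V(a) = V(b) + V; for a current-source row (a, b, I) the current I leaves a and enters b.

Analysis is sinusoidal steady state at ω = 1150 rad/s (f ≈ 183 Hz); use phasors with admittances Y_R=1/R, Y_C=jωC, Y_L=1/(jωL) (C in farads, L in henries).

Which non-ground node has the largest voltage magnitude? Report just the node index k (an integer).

Apply KCL at each of the 4 non-ground nodes and solve the resulting linear system.
Node n1: branches {L1, R3, R4, I1} → V_1 = -0.01550+0.0001716j
Node n2: branches {R1, R2, R5, I1} → V_2 = 0.07013-0.0007766j
Node n3: branches {R1, R6, V1} → V_3 = 1.734-0.01585j
Node n4: branches {L1, R4, R6, V1} → V_4 = -0.01583-0.01585j
Source currents: i(V1)=-0.008648+7.211e-05j

3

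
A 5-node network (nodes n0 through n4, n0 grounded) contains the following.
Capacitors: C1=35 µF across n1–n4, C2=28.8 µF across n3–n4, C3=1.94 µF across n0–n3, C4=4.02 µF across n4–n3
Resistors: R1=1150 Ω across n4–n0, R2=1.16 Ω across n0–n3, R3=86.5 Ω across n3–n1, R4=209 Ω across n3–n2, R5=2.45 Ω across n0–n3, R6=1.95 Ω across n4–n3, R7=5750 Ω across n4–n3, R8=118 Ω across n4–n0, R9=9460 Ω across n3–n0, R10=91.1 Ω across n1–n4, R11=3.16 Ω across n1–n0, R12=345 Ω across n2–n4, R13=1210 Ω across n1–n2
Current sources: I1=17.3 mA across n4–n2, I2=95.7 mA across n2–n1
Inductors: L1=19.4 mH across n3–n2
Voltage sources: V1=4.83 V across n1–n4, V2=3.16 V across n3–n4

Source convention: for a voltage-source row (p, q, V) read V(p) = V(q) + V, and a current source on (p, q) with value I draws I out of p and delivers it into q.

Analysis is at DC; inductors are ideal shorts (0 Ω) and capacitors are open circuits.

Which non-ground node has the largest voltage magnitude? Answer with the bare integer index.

4

MNA unknowns: 4 node voltages V₁..V_4 plus 3 source currents (L1, V1, V2)
C1: Y=0.000 on G[1,4]
C2: Y=0.000 on G[3,4]
R1: Y=0.0008696 on G[4,0]
C3: Y=0.000 on G[0,3]
R2: Y=0.8621 on G[0,3]
R3: Y=0.01156 on G[3,1]
I1: z[4]−=0.0173, z[2]+=0.0173
R4: Y=0.004785 on G[3,2]
R5: Y=0.4082 on G[0,3]
R6: Y=0.5128 on G[4,3]
R7: Y=0.0001739 on G[4,3]
C4: Y=0.000 on G[4,3]
R8: Y=0.008475 on G[4,0]
L1: row V3−V2=0, i_L1 at 3,2
R9: Y=0.0001057 on G[3,0]
R10: Y=0.01098 on G[1,4]
R11: Y=0.3165 on G[1,0]
R12: Y=0.002899 on G[2,4]
I2: z[2]−=0.0957, z[1]+=0.0957
R13: Y=0.0008264 on G[1,2]
V1: row V1−V4=4.83, i_V1 at 1,4
V2: row V3−V4=3.16, i_V2 at 3,4
solve → V1=1.357, V2=-0.3126, V3=-0.3126, V4=-3.473
aux → i_L1=0.08618, i_V1=-0.4076, i_V2=-1.291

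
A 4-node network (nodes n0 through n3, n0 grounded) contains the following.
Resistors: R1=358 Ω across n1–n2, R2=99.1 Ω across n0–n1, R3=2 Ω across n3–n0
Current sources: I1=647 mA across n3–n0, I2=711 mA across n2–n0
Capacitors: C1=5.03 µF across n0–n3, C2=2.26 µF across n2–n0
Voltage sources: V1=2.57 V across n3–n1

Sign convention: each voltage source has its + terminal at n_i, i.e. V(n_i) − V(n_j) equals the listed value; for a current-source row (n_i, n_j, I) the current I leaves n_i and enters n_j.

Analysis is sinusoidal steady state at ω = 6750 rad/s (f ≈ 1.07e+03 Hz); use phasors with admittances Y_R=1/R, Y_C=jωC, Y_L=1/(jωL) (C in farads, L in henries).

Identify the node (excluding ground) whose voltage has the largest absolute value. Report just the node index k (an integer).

Apply KCL at each of the 3 non-ground nodes and solve the resulting linear system.
Node n1: branches {R1, R2, V1} → V_1 = -3.790+0.3301j
Node n2: branches {R1, I2, C2} → V_2 = -8.322+45.78j
Node n3: branches {I1, C1, R3, V1} → V_3 = -1.220+0.3301j
Source currents: i(V1)=-0.02559-0.1236j

2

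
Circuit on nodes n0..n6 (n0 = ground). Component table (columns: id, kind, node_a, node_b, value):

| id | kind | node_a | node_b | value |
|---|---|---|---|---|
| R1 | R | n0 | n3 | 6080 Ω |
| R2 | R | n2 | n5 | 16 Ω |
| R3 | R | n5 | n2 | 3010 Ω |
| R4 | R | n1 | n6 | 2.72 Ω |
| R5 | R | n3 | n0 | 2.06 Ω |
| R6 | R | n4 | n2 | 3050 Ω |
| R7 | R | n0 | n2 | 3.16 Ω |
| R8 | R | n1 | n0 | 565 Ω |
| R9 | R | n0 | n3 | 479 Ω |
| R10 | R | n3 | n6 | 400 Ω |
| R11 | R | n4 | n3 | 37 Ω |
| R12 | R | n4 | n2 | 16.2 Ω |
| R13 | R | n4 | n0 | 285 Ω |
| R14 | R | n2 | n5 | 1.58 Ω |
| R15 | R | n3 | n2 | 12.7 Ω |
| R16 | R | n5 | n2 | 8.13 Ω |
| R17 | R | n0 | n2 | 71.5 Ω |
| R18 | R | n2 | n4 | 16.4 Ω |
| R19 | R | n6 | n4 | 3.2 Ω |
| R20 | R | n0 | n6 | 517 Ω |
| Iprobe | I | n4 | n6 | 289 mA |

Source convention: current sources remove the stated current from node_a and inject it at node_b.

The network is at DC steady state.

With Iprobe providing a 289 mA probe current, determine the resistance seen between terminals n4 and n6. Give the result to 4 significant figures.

R_eq = 3.141 Ω

Element admittances at DC:
  Y(R1) = 0.0001645 S between n0,n3
  Y(R2) = 0.06250 S between n2,n5
  Y(R3) = 0.0003322 S between n5,n2
  Y(R4) = 0.3676 S between n1,n6
  Y(R5) = 0.4854 S between n3,n0
  Y(R6) = 0.0003279 S between n4,n2
  Y(R7) = 0.3165 S between n0,n2
  Y(R8) = 0.001770 S between n1,n0
  Y(R9) = 0.002088 S between n0,n3
  Y(R10) = 0.002500 S between n3,n6
  Y(R11) = 0.02703 S between n4,n3
  Y(R12) = 0.06173 S between n4,n2
  Y(R13) = 0.003509 S between n4,n0
  Y(R14) = 0.6329 S between n2,n5
  Y(R15) = 0.07874 S between n3,n2
  Y(R16) = 0.1230 S between n5,n2
  Y(R17) = 0.01399 S between n0,n2
  Y(R18) = 0.06098 S between n2,n4
  Y(R19) = 0.3125 S between n6,n4
  Y(R20) = 0.001934 S between n0,n6
  Iprobe: injects 0.289 A into n6 (from n4)
Assemble and solve the 6×6 MNA system:
  V(n1)=0.8608  V(n2)=-0.009807  V(n3)=0.0003973  V(n4)=-0.04268  V(n5)=-0.009807  V(n6)=0.8650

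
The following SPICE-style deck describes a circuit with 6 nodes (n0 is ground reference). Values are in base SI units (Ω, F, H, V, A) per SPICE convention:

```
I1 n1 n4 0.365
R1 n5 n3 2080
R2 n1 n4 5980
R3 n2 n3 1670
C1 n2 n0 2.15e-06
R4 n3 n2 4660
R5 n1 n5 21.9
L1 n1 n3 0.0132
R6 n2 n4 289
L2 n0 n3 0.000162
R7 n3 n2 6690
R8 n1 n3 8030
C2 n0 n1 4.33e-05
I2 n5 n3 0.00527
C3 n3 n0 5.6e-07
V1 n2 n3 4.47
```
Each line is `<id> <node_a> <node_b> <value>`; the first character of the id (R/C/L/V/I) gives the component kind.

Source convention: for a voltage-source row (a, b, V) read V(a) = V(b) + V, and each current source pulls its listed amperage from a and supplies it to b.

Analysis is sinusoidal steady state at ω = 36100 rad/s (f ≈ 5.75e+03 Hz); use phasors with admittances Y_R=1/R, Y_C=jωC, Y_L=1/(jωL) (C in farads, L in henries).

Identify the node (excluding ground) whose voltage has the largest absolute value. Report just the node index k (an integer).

4

Element admittances at ω=36100 rad/s:
  I1: injects 0.365 A into n4 (from n1)
  Y(R1) = 0.0004808+0.000j S between n5,n3
  Y(R2) = 0.0001672+0.000j S between n1,n4
  Y(R3) = 0.0005988+0.000j S between n2,n3
  Y(C1) = 0.000+0.07762j S between n2,n0
  Y(R4) = 0.0002146+0.000j S between n3,n2
  Y(R5) = 0.04566+0.000j S between n1,n5
  Y(L1) = 0.000-0.002099j S between n1,n3
  Y(R6) = 0.003460+0.000j S between n2,n4
  Y(L2) = 0.000-0.1710j S between n0,n3
  Y(R7) = 0.0001495+0.000j S between n3,n2
  Y(R8) = 0.0001245+0.000j S between n1,n3
  Y(C2) = 0.000+1.563j S between n0,n1
  I2: injects 0.00527 A into n3 (from n5)
  Y(C3) = 0.000+0.02022j S between n3,n0
  V1: constraint V(n2)−V(n3) = 4.47
Assemble and solve the 6×6 MNA system:
  V(n1)=-0.004102+0.2174j  V(n2)=9.124+4.645j  V(n3)=4.654+4.645j  V(n4)=109.3+4.441j  V(n5)=-0.06977+0.2635j
  i(V1)=0.7029-0.7089j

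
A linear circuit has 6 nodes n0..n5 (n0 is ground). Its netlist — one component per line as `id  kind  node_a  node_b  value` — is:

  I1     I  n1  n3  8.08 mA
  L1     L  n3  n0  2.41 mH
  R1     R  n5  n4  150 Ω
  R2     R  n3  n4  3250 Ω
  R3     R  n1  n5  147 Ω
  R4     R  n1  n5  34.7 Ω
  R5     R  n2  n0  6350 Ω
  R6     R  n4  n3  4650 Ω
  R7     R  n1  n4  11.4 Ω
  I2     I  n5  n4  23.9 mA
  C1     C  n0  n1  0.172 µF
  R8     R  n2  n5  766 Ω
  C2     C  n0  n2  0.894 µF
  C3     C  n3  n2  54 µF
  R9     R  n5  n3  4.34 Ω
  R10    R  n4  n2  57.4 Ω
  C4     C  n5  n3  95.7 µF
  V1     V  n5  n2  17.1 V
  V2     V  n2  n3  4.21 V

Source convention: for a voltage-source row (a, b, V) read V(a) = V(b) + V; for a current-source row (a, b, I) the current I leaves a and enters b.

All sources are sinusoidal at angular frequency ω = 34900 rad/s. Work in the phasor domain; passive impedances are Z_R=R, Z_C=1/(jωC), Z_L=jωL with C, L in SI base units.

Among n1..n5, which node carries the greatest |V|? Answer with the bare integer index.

5

Element admittances at ω=34900 rad/s:
  I1: injects 0.00808 A into n3 (from n1)
  Y(L1) = 0.000-0.01189j S between n3,n0
  Y(R1) = 0.006667+0.000j S between n5,n4
  Y(R2) = 0.0003077+0.000j S between n3,n4
  Y(R3) = 0.006803+0.000j S between n1,n5
  Y(R4) = 0.02882+0.000j S between n1,n5
  Y(R5) = 0.0001575+0.000j S between n2,n0
  Y(R6) = 0.0002151+0.000j S between n4,n3
  Y(R7) = 0.08772+0.000j S between n1,n4
  I2: injects 0.0239 A into n4 (from n5)
  Y(C1) = 0.000+0.006003j S between n0,n1
  Y(R8) = 0.001305+0.000j S between n2,n5
  Y(C2) = 0.000+0.03120j S between n0,n2
  Y(C3) = 0.000+1.885j S between n3,n2
  Y(R9) = 0.2304+0.000j S between n5,n3
  Y(R10) = 0.01742+0.000j S between n4,n2
  Y(C4) = 0.000+3.340j S between n5,n3
  V1: constraint V(n5)−V(n2) = 17.1
  V2: constraint V(n2)−V(n3) = 4.21
Assemble and solve the 7×7 MNA system:
  V(n1)=7.800-0.6825j  V(n2)=-5.018+0.1712j  V(n3)=-9.228+0.1712j  V(n4)=6.199-0.4955j  V(n5)=12.08+0.1712j
  i(V1)=-5.148-71.21j  i(V2)=-4.924-79.00j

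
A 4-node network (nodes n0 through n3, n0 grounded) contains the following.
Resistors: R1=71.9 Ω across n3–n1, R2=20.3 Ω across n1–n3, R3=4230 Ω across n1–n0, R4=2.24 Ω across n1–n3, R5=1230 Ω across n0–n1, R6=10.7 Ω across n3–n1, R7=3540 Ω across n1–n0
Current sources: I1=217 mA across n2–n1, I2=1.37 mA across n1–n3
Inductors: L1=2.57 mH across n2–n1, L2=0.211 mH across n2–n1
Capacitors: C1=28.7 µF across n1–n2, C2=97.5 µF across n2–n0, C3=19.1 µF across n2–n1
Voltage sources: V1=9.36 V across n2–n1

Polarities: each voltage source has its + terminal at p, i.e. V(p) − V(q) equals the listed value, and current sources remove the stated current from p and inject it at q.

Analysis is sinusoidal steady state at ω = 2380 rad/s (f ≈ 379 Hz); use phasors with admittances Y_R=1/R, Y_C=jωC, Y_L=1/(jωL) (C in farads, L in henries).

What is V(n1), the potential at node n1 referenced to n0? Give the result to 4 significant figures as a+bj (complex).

-9.360-0.05372j V

MNA unknowns: 3 node voltages V₁..V_3 plus 1 source current (V1)
R1: Y=0.01391+0.000j on G[3,1]
R2: Y=0.04926+0.000j on G[1,3]
R3: Y=0.0002364+0.000j on G[1,0]
I1: z[2]−=0.217, z[1]+=0.217
L1: Y=0.000-0.1635j on G[2,1]
C1: Y=0.000+0.06831j on G[1,2]
C2: Y=0.000+0.2321j on G[2,0]
R4: Y=0.4464+0.000j on G[1,3]
R5: Y=0.0008130+0.000j on G[0,1]
R6: Y=0.09346+0.000j on G[3,1]
R7: Y=0.0002825+0.000j on G[1,0]
L2: Y=0.000-1.991j on G[2,1]
C3: Y=0.000+0.04546j on G[2,1]
I2: z[1]−=0.00137, z[3]+=0.00137
V1: row V2−V1=9.36, i_V1 at 2,1
solve → V1=-9.360-0.05372j, V2=0.0003083-0.05372j, V3=-9.357-0.05372j
aux → i_V1=-0.2295+19.10j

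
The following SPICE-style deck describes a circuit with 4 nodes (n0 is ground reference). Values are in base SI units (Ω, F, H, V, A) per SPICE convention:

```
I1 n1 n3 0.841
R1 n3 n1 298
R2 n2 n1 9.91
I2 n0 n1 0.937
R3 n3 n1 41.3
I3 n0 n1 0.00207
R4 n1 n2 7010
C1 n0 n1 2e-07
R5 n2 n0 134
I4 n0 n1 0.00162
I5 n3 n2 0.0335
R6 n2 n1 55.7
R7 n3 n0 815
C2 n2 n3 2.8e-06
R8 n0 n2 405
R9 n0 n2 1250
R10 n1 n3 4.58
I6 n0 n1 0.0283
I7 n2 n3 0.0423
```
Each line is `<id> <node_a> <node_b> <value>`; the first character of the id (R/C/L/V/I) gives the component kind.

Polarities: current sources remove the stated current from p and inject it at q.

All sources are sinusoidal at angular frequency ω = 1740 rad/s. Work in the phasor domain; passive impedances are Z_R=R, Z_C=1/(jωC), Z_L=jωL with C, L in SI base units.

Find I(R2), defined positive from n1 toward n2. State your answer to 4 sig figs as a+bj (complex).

0.7310-0.06458j A

MNA unknowns: 3 node voltages V₁..V_3
I1: z[1]−=0.841, z[3]+=0.841
R1: Y=0.003356+0.000j on G[3,1]
R2: Y=0.1009+0.000j on G[2,1]
I2: z[0]−=0.937, z[1]+=0.937
R3: Y=0.02421+0.000j on G[3,1]
I3: z[0]−=0.00207, z[1]+=0.00207
R4: Y=0.0001427+0.000j on G[1,2]
C1: Y=0.000+0.0003480j on G[0,1]
R5: Y=0.007463+0.000j on G[2,0]
I4: z[0]−=0.00162, z[1]+=0.00162
I5: z[3]−=0.0335, z[2]+=0.0335
R6: Y=0.01795+0.000j on G[2,1]
R7: Y=0.001227+0.000j on G[3,0]
C2: Y=0.000+0.004872j on G[2,3]
R8: Y=0.002469+0.000j on G[0,2]
R9: Y=0.0008000+0.000j on G[0,2]
R10: Y=0.2183+0.000j on G[1,3]
I6: z[0]−=0.0283, z[1]+=0.0283
I7: z[2]−=0.0423, z[3]+=0.0423
solve → V1=87.13-3.091j, V2=79.89-2.451j, V3=90.12-3.277j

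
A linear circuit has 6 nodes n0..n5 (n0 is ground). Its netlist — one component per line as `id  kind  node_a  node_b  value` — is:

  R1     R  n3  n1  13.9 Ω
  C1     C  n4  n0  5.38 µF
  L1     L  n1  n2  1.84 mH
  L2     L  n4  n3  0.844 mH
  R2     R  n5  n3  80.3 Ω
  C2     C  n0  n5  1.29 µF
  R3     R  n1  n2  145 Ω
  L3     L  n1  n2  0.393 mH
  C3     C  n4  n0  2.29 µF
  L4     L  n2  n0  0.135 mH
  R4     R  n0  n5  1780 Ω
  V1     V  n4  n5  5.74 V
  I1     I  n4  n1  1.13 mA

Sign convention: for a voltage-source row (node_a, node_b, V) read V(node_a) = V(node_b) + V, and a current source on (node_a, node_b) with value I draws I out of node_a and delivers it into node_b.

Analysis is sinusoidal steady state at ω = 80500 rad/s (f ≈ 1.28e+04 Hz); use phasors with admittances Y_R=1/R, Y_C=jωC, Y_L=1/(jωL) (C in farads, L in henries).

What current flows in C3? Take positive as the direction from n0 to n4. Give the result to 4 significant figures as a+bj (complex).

MNA unknowns: 5 node voltages V₁..V_5 plus 1 source current (V1)
R1: Y=0.07194+0.000j on G[3,1]
C1: Y=0.000+0.4331j on G[4,0]
L1: Y=0.000-0.006751j on G[1,2]
L2: Y=0.000-0.01472j on G[4,3]
R2: Y=0.01245+0.000j on G[5,3]
C2: Y=0.000+0.1038j on G[0,5]
R3: Y=0.006897+0.000j on G[1,2]
L3: Y=0.000-0.03161j on G[1,2]
C3: Y=0.000+0.1843j on G[4,0]
L4: Y=0.000-0.09202j on G[2,0]
R4: Y=0.0005618+0.000j on G[0,5]
V1: row V4−V5=5.74, i_V1 at 4,5
I1: z[4]−=0.00113, z[1]+=0.00113
solve → V1=-0.01604-1.274j, V2=0.04269-0.3780j, V3=-0.5152-1.329j, V4=0.8319-0.05205j, V5=-4.908-0.05205j
aux → i_V1=-0.05206-0.4938j

-0.009595-0.1534j A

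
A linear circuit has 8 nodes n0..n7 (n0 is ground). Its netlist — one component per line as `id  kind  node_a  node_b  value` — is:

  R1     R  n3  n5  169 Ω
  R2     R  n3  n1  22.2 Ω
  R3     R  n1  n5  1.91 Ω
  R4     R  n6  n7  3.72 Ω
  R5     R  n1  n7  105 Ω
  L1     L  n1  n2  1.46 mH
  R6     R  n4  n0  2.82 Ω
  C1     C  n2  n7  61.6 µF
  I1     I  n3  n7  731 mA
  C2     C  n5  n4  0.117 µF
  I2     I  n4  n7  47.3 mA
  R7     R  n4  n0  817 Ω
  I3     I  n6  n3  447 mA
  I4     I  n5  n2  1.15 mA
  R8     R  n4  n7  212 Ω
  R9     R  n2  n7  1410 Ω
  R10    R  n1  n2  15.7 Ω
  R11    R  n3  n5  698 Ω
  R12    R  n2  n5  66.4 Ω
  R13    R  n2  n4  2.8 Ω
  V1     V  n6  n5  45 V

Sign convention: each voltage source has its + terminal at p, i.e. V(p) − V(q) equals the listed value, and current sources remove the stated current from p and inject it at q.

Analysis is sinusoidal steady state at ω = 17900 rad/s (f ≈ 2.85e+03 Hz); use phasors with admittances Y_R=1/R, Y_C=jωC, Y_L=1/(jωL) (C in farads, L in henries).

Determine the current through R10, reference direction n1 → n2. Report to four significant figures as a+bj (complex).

MNA unknowns: 7 node voltages V₁..V_7 plus 1 source current (V1)
R1: Y=0.005917+0.000j on G[3,5]
R2: Y=0.04505+0.000j on G[3,1]
R3: Y=0.5236+0.000j on G[1,5]
R4: Y=0.2688+0.000j on G[6,7]
R5: Y=0.009524+0.000j on G[1,7]
L1: Y=0.000-0.03826j on G[1,2]
R6: Y=0.3546+0.000j on G[4,0]
C1: Y=0.000+1.103j on G[2,7]
I1: z[3]−=0.731, z[7]+=0.731
C2: Y=0.000+0.002094j on G[5,4]
I2: z[4]−=0.0473, z[7]+=0.0473
R7: Y=0.001224+0.000j on G[4,0]
I3: z[6]−=0.447, z[3]+=0.447
I4: z[5]−=0.00115, z[2]+=0.00115
R8: Y=0.004717+0.000j on G[4,7]
R9: Y=0.0007092+0.000j on G[2,7]
R10: Y=0.06369+0.000j on G[1,2]
R11: Y=0.001433+0.000j on G[3,5]
R12: Y=0.01506+0.000j on G[2,5]
R13: Y=0.3571+0.000j on G[2,4]
V1: row V6−V5=45, i_V1 at 6,5
solve → V1=-32.08-6.208j, V2=0.1111+0.2455j, V3=-38.13-6.001j, V4=0.000+0.000j, V5=-36.53-4.728j, V6=8.474-4.728j, V7=-0.4841-2.374j
aux → i_V1=-2.855+0.6329j

-2.051-0.4111j A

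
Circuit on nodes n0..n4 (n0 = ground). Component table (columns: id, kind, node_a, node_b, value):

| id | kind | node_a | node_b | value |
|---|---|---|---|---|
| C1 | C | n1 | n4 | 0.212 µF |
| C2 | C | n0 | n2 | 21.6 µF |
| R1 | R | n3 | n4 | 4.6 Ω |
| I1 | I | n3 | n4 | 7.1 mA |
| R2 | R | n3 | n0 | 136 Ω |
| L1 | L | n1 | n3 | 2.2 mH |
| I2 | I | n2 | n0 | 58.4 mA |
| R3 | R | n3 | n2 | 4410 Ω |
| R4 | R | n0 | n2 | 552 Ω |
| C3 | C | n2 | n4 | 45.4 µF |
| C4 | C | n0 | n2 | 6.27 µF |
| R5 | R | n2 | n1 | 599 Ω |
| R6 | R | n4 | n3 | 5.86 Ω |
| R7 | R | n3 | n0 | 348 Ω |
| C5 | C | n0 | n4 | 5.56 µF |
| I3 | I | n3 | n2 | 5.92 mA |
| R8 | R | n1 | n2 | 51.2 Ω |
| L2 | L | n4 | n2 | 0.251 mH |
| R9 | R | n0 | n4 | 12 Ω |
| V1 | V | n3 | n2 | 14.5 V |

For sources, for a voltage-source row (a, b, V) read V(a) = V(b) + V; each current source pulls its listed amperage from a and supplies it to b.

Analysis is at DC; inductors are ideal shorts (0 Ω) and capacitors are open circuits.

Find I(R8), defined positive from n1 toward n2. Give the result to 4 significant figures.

Element admittances at DC:
  Y(C1) = 0.000 S between n1,n4
  Y(C2) = 0.000 S between n0,n2
  Y(R1) = 0.2174 S between n3,n4
  I1: injects 0.0071 A into n4 (from n3)
  Y(R2) = 0.007353 S between n3,n0
  L1: short n1↔n3 (DC inductor)
  I2: injects 0.0584 A into n0 (from n2)
  Y(R3) = 0.0002268 S between n3,n2
  Y(R4) = 0.001812 S between n0,n2
  Y(C3) = 0.000 S between n2,n4
  Y(C4) = 0.000 S between n0,n2
  Y(R5) = 0.001669 S between n2,n1
  Y(R6) = 0.1706 S between n4,n3
  Y(R7) = 0.002874 S between n3,n0
  Y(C5) = 0.000 S between n0,n4
  I3: injects 0.00592 A into n2 (from n3)
  Y(R8) = 0.01953 S between n1,n2
  L2: short n4↔n2 (DC inductor)
  Y(R9) = 0.08333 S between n0,n4
  V1: constraint V(n3)−V(n2) = 14.5
Assemble and solve the 7×7 MNA system:
  V(n1)=12.33  V(n2)=-2.167  V(n3)=12.33  V(n4)=-2.167
  i(L1)=-0.3074  i(L2)=5.814  i(V1)=-6.076

0.2832 A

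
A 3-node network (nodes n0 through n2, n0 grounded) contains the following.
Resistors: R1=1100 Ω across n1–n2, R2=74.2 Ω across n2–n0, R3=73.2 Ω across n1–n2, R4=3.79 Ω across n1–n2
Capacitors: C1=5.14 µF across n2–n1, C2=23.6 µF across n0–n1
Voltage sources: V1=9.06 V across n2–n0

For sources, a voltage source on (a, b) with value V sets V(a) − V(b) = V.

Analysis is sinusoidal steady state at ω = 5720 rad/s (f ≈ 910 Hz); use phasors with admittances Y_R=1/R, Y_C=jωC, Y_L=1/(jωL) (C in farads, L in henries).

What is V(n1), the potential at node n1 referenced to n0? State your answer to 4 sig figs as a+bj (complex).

Apply KCL at each of the 2 non-ground nodes and solve the resulting linear system.
Node n1: branches {R1, C1, R3, R4, C2} → V_1 = 7.137-3.257j
Node n2: branches {R1, C1, R2, R3, R4, V1} → V_2 = 9.060+0.000j
Source currents: i(V1)=-0.5618-0.9634j

7.137-3.257j V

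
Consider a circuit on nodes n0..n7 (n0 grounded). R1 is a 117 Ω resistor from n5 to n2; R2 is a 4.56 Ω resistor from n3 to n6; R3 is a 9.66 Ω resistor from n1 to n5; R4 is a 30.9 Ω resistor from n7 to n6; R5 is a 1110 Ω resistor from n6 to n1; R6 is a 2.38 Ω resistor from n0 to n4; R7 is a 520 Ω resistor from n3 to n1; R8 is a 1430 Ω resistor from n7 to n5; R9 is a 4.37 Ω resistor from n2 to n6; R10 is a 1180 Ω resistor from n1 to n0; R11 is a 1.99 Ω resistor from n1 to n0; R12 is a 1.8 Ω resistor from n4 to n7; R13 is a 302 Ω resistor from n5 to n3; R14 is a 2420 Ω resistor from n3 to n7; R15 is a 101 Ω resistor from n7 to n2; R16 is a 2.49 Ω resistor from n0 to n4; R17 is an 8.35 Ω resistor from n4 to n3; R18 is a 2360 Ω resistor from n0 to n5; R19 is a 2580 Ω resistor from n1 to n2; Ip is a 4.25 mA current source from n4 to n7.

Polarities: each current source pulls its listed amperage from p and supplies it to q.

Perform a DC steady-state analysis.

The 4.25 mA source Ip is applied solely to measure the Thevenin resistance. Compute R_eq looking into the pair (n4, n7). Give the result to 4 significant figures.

Apply KCL at each of the 7 non-ground nodes and solve the resulting linear system.
Node n1: branches {R3, R5, R7, R10, R11, R19} → V_1 = 6.413e-05
Node n2: branches {R1, R9, R15, R19} → V_2 = 0.002441
Node n3: branches {R2, R7, R13, R14, R17} → V_3 = 0.001472
Node n4: branches {R6, R12, R16, R17, Ip} → V_4 = -3.944e-05
Node n5: branches {R1, R3, R8, R13, R18} → V_5 = 0.0003213
Node n6: branches {R2, R4, R5, R9} → V_6 = 0.002317
Node n7: branches {R4, R8, R12, R14, R15, Ip} → V_7 = 0.007226

R_eq = 1.710 Ω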